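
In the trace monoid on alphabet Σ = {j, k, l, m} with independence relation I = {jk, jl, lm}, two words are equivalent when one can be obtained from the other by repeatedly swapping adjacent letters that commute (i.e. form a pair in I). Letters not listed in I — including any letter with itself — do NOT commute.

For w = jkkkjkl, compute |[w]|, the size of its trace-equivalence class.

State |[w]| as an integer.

drop 0:j onto floor
drop 1:k onto floor
drop 2:k onto {1:k}
drop 3:k onto {2:k}
drop 4:j onto {0:j}
drop 5:k onto {3:k}
drop 6:l onto {5:k}
ground layer = {0:j, 1:k}
drop-orders for the pieces not yet dropped (sum over which currently-grounded one goes next):
  1 to go: {4} 1  {6} 1
  2 to go: {0,4} 1  {4,6} 2  {5,6} 1
  3 to go: {0,4,6} 3  {3,5,6} 1  {4,5,6} 3
  4 to go: {0,4,5,6} 6  {2,3,5,6} 1  {3,4,5,6} 4
  5 to go: {0,3,4,5,6} 10  {1,2,3,5,6} 1  {2,3,4,5,6} 5
  if 0:j drops first: 6 orders
  if 1:k drops first: 15 orders
heap linearizations: 21

21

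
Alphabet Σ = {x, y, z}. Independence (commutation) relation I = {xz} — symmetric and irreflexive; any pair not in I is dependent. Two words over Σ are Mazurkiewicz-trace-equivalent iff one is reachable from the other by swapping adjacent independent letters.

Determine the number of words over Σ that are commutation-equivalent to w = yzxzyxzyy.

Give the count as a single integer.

#0=y has no predecessor
#1=z depends on [0:y]
#2=x depends on [0:y]
#3=z depends on [1:z]
#4=y depends on [2:x, 3:z]
#5=x depends on [4:y]
#6=z depends on [4:y]
#7=y depends on [5:x, 6:z]
#8=y depends on [7:y]
sources: [0:y]
N(rest) = Σ N(rest − s) over sources s of rest; N(one piece) = 1:
  size 1 → [8]=1
  size 2 → [7,8]=1
  size 3 → [5,7,8]=1  [6,7,8]=1
  size 4 → [5,6,7,8]=2
  size 5 → [4,5,6,7,8]=2
  size 6 → [2,4,5,6,7,8]=2  [3,4,5,6,7,8]=2
  size 7 → [1,3,4,5,6,7,8]=2  [2,3,4,5,6,7,8]=4
  first=0(y) contributes 6

6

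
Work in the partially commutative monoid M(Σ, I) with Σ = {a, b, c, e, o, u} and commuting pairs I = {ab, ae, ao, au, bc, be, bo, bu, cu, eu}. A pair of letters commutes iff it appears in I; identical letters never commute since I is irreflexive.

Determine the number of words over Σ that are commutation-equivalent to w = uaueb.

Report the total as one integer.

piece 0:u — minimal
piece 1:a — minimal
piece 2:u rests on {0:u}
piece 3:e — minimal
piece 4:b — minimal
minimal pieces: {0:u, 1:a, 3:e, 4:b}
ways to finish when only these pieces remain (= sum over removing one remaining piece with nothing left below it):
  1 left: {1}→1  {2}→1  {3}→1  {4}→1
  2 left: {0,2}→1  {1,2}→2  {1,3}→2  {1,4}→2  {2,3}→2  {2,4}→2  {3,4}→2
  3 left: {0,1,2}→3  {0,2,3}→3  {0,2,4}→3  {1,2,3}→6  {1,2,4}→6  {1,3,4}→6  {2,3,4}→6
  placing 0:u first → 24 extensions
  placing 1:a first → 12 extensions
  placing 3:e first → 12 extensions
  placing 4:b first → 12 extensions
total linear extensions = 60

60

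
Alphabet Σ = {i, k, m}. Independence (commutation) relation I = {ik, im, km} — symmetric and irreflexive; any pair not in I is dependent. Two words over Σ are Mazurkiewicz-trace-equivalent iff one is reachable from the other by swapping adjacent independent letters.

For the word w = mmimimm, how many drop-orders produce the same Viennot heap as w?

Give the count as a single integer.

0(m) covers ∅
1(m) covers 0:m
2(i) covers ∅
3(m) covers 1:m
4(i) covers 2:i
5(m) covers 3:m
6(m) covers 5:m
floor of heap: 0:m, 2:i
completions by unplaced set U, small U first (add the entries for U minus each lowest piece of U):
  |U|=1: {4}:1  {6}:1
  |U|=2: {2,4}:1  {4,6}:2  {5,6}:1
  |U|=3: {2,4,6}:3  {3,5,6}:1  {4,5,6}:3
  |U|=4: {1,3,5,6}:1  {2,4,5,6}:6  {3,4,5,6}:4
  |U|=5: {0,1,3,5,6}:1  {1,3,4,5,6}:5  {2,3,4,5,6}:10
  start at 0(m): 15
  start at 2(i): 6
sum over floor = 21

21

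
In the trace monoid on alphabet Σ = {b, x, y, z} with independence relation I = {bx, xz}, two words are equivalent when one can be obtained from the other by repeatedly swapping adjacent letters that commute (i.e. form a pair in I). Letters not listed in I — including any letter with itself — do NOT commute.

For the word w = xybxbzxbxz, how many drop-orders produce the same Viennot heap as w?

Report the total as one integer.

0(x) covers ∅
1(y) covers 0:x
2(b) covers 1:y
3(x) covers 1:y
4(b) covers 2:b
5(z) covers 4:b
6(x) covers 3:x
7(b) covers 5:z
8(x) covers 6:x
9(z) covers 7:b
floor of heap: 0:x
completions by unplaced set U, small U first (add the entries for U minus each lowest piece of U):
  |U|=1: {8}:1  {9}:1
  |U|=2: {6,8}:1  {7,9}:1  {8,9}:2
  |U|=3: {3,6,8}:1  {5,7,9}:1  {6,8,9}:3  {7,8,9}:3
  |U|=4: {3,6,8,9}:4  {4,5,7,9}:1  {5,7,8,9}:4  {6,7,8,9}:6
  |U|=5: {2,4,5,7,9}:1  {3,6,7,8,9}:10  {4,5,7,8,9}:5  {5,6,7,8,9}:10
  |U|=6: {2,4,5,7,8,9}:6  {3,5,6,7,8,9}:20  {4,5,6,7,8,9}:15
  |U|=7: {2,4,5,6,7,8,9}:21  {3,4,5,6,7,8,9}:35
  |U|=8: {2,3,4,5,6,7,8,9}:56
  start at 0(x): 56

56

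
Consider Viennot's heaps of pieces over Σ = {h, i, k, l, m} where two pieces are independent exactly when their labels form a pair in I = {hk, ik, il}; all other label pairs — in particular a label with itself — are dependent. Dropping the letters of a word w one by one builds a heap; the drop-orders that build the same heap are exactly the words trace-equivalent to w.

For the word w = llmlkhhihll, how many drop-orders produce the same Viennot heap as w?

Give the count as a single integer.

5

drop 0:l onto floor
drop 1:l onto {0:l}
drop 2:m onto {1:l}
drop 3:l onto {2:m}
drop 4:k onto {3:l}
drop 5:h onto {3:l}
drop 6:h onto {5:h}
drop 7:i onto {6:h}
drop 8:h onto {7:i}
drop 9:l onto {4:k, 8:h}
drop 10:l onto {9:l}
ground layer = {0:l}
drop-orders for the pieces not yet dropped (sum over which currently-grounded one goes next):
  1 to go: {10} 1
  2 to go: {9,10} 1
  3 to go: {4,9,10} 1  {8,9,10} 1
  4 to go: {4,8,9,10} 2  {7,8,9,10} 1
  5 to go: {4,7,8,9,10} 3  {6,7,8,9,10} 1
  6 to go: {4,6,7,8,9,10} 4  {5,6,7,8,9,10} 1
  7 to go: {4,5,6,7,8,9,10} 5
  8 to go: {3,4,5,6,7,8,9,10} 5
  9 to go: {2,3,4,5,6,7,8,9,10} 5
  if 0:l drops first: 5 orders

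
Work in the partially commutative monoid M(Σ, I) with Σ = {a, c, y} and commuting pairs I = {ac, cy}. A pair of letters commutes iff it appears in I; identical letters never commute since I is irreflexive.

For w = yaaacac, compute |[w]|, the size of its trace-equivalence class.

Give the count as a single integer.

21

piece 0:y — minimal
piece 1:a rests on {0:y}
piece 2:a rests on {1:a}
piece 3:a rests on {2:a}
piece 4:c — minimal
piece 5:a rests on {3:a}
piece 6:c rests on {4:c}
minimal pieces: {0:y, 4:c}
ways to finish when only these pieces remain (= sum over removing one remaining piece with nothing left below it):
  1 left: {5}→1  {6}→1
  2 left: {3,5}→1  {4,6}→1  {5,6}→2
  3 left: {2,3,5}→1  {3,5,6}→3  {4,5,6}→3
  4 left: {1,2,3,5}→1  {2,3,5,6}→4  {3,4,5,6}→6
  5 left: {0,1,2,3,5}→1  {1,2,3,5,6}→5  {2,3,4,5,6}→10
  placing 0:y first → 15 extensions
  placing 4:c first → 6 extensions
total linear extensions = 21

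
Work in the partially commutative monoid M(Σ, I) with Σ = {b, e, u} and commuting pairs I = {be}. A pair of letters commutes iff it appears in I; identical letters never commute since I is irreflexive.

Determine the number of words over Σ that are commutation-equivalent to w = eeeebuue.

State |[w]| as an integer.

5

#0=e has no predecessor
#1=e depends on [0:e]
#2=e depends on [1:e]
#3=e depends on [2:e]
#4=b has no predecessor
#5=u depends on [3:e, 4:b]
#6=u depends on [5:u]
#7=e depends on [6:u]
sources: [0:e, 4:b]
N(rest) = Σ N(rest − s) over sources s of rest; N(one piece) = 1:
  size 1 → [7]=1
  size 2 → [6,7]=1
  size 3 → [5,6,7]=1
  size 4 → [3,5,6,7]=1  [4,5,6,7]=1
  size 5 → [2,3,5,6,7]=1  [3,4,5,6,7]=2
  size 6 → [1,2,3,5,6,7]=1  [2,3,4,5,6,7]=3
  first=0(e) contributes 4
  first=4(b) contributes 1
|[w]| = 5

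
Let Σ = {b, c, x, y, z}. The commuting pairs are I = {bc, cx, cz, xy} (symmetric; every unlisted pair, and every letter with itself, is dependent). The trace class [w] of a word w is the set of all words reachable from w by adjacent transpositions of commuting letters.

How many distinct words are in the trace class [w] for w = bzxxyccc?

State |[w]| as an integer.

#0=b has no predecessor
#1=z depends on [0:b]
#2=x depends on [1:z]
#3=x depends on [2:x]
#4=y depends on [1:z]
#5=c depends on [4:y]
#6=c depends on [5:c]
#7=c depends on [6:c]
sources: [0:b]
N(rest) = Σ N(rest − s) over sources s of rest; N(one piece) = 1:
  size 1 → [3]=1  [7]=1
  size 2 → [2,3]=1  [3,7]=2  [6,7]=1
  size 3 → [2,3,7]=3  [3,6,7]=3  [5,6,7]=1
  size 4 → [2,3,6,7]=6  [3,5,6,7]=4  [4,5,6,7]=1
  size 5 → [2,3,5,6,7]=10  [3,4,5,6,7]=5
  size 6 → [2,3,4,5,6,7]=15
  first=0(b) contributes 15

15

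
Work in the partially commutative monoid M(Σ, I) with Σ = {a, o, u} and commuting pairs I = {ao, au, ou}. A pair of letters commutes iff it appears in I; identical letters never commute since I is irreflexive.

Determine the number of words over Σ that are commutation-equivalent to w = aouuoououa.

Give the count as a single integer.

0(a) covers ∅
1(o) covers ∅
2(u) covers ∅
3(u) covers 2:u
4(o) covers 1:o
5(o) covers 4:o
6(u) covers 3:u
7(o) covers 5:o
8(u) covers 6:u
9(a) covers 0:a
floor of heap: 0:a, 1:o, 2:u
completions by unplaced set U, small U first (add the entries for U minus each lowest piece of U):
  |U|=1: {7}:1  {8}:1  {9}:1
  |U|=2: {0,9}:1  {5,7}:1  {6,8}:1  {7,8}:2  {7,9}:2  {8,9}:2
  |U|=3: {0,7,9}:3  {0,8,9}:3  {3,6,8}:1  {4,5,7}:1  {5,7,8}:3  {5,7,9}:3  {6,7,8}:3  {6,8,9}:3  {7,8,9}:6
  |U|=4: {0,5,7,9}:6  {0,6,8,9}:6  {0,7,8,9}:12  {1,4,5,7}:1  {2,3,6,8}:1  {3,6,7,8}:4  {3,6,8,9}:4  {4,5,7,8}:4  {4,5,7,9}:4  {5,6,7,8}:6  {5,7,8,9}:12  {6,7,8,9}:12
  |U|=5: {0,3,6,8,9}:10  {0,4,5,7,9}:10  {0,5,7,8,9}:30  {0,6,7,8,9}:30  {1,4,5,7,8}:5  {1,4,5,7,9}:5  {2,3,6,7,8}:5  {2,3,6,8,9}:5  {3,5,6,7,8}:10  {3,6,7,8,9}:20  {4,5,6,7,8}:10  {4,5,7,8,9}:20  {5,6,7,8,9}:30
  |U|=6: {0,1,4,5,7,9}:15  {0,2,3,6,8,9}:15  {0,3,6,7,8,9}:60  {0,4,5,7,8,9}:60  {0,5,6,7,8,9}:90  {1,4,5,6,7,8}:15  {1,4,5,7,8,9}:30  {2,3,5,6,7,8}:15  {2,3,6,7,8,9}:30  {3,4,5,6,7,8}:20  {3,5,6,7,8,9}:60  {4,5,6,7,8,9}:60
  |U|=7: {0,1,4,5,7,8,9}:105  {0,2,3,6,7,8,9}:105  {0,3,5,6,7,8,9}:210  {0,4,5,6,7,8,9}:210  {1,3,4,5,6,7,8}:35  {1,4,5,6,7,8,9}:105  {2,3,4,5,6,7,8}:35  {2,3,5,6,7,8,9}:105  {3,4,5,6,7,8,9}:140
  |U|=8: {0,1,4,5,6,7,8,9}:420  {0,2,3,5,6,7,8,9}:420  {0,3,4,5,6,7,8,9}:560  {1,2,3,4,5,6,7,8}:70  {1,3,4,5,6,7,8,9}:280  {2,3,4,5,6,7,8,9}:280
  start at 0(a): 630
  start at 1(o): 1260
  start at 2(u): 1260
sum over floor = 3150

3150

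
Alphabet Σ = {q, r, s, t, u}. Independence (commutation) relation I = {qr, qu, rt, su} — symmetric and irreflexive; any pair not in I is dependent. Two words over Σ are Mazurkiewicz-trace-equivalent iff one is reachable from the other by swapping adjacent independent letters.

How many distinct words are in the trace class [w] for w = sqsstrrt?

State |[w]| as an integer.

0(s) covers ∅
1(q) covers 0:s
2(s) covers 1:q
3(s) covers 2:s
4(t) covers 3:s
5(r) covers 3:s
6(r) covers 5:r
7(t) covers 4:t
floor of heap: 0:s
completions by unplaced set U, small U first (add the entries for U minus each lowest piece of U):
  |U|=1: {6}:1  {7}:1
  |U|=2: {4,7}:1  {5,6}:1  {6,7}:2
  |U|=3: {4,6,7}:3  {5,6,7}:3
  |U|=4: {4,5,6,7}:6
  |U|=5: {3,4,5,6,7}:6
  |U|=6: {2,3,4,5,6,7}:6
  start at 0(s): 6

6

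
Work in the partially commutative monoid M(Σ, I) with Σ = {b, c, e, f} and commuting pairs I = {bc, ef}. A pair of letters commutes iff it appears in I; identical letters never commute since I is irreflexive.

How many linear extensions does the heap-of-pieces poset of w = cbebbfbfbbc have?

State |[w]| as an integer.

6

piece 0:c — minimal
piece 1:b — minimal
piece 2:e rests on {0:c, 1:b}
piece 3:b rests on {2:e}
piece 4:b rests on {3:b}
piece 5:f rests on {4:b}
piece 6:b rests on {5:f}
piece 7:f rests on {6:b}
piece 8:b rests on {7:f}
piece 9:b rests on {8:b}
piece 10:c rests on {7:f}
minimal pieces: {0:c, 1:b}
ways to finish when only these pieces remain (= sum over removing one remaining piece with nothing left below it):
  1 left: {9}→1  {10}→1
  2 left: {8,9}→1  {9,10}→2
  3 left: {8,9,10}→3
  4 left: {7,8,9,10}→3
  5 left: {6,7,8,9,10}→3
  6 left: {5,6,7,8,9,10}→3
  7 left: {4,5,6,7,8,9,10}→3
  8 left: {3,4,5,6,7,8,9,10}→3
  9 left: {2,3,4,5,6,7,8,9,10}→3
  placing 0:c first → 3 extensions
  placing 1:b first → 3 extensions
total linear extensions = 6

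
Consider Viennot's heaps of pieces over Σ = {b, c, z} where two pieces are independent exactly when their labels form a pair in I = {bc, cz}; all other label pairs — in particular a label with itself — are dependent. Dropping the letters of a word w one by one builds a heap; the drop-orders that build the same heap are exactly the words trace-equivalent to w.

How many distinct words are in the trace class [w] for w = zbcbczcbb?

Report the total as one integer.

84

drop 0:z onto floor
drop 1:b onto {0:z}
drop 2:c onto floor
drop 3:b onto {1:b}
drop 4:c onto {2:c}
drop 5:z onto {3:b}
drop 6:c onto {4:c}
drop 7:b onto {5:z}
drop 8:b onto {7:b}
ground layer = {0:z, 2:c}
drop-orders for the pieces not yet dropped (sum over which currently-grounded one goes next):
  1 to go: {6} 1  {8} 1
  2 to go: {4,6} 1  {6,8} 2  {7,8} 1
  3 to go: {2,4,6} 1  {4,6,8} 3  {5,7,8} 1  {6,7,8} 3
  4 to go: {2,4,6,8} 4  {3,5,7,8} 1  {4,6,7,8} 6  {5,6,7,8} 4
  5 to go: {1,3,5,7,8} 1  {2,4,6,7,8} 10  {3,5,6,7,8} 5  {4,5,6,7,8} 10
  6 to go: {0,1,3,5,7,8} 1  {1,3,5,6,7,8} 6  {2,4,5,6,7,8} 20  {3,4,5,6,7,8} 15
  7 to go: {0,1,3,5,6,7,8} 7  {1,3,4,5,6,7,8} 21  {2,3,4,5,6,7,8} 35
  if 0:z drops first: 56 orders
  if 2:c drops first: 28 orders
heap linearizations: 84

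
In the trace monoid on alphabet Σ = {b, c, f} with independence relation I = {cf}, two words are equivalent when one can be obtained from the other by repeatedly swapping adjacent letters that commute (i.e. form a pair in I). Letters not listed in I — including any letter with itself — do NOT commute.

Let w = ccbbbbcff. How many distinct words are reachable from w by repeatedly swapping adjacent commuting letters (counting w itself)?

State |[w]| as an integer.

3

piece 0:c — minimal
piece 1:c rests on {0:c}
piece 2:b rests on {1:c}
piece 3:b rests on {2:b}
piece 4:b rests on {3:b}
piece 5:b rests on {4:b}
piece 6:c rests on {5:b}
piece 7:f rests on {5:b}
piece 8:f rests on {7:f}
minimal pieces: {0:c}
ways to finish when only these pieces remain (= sum over removing one remaining piece with nothing left below it):
  1 left: {6}→1  {8}→1
  2 left: {6,8}→2  {7,8}→1
  3 left: {6,7,8}→3
  4 left: {5,6,7,8}→3
  5 left: {4,5,6,7,8}→3
  6 left: {3,4,5,6,7,8}→3
  7 left: {2,3,4,5,6,7,8}→3
  placing 0:c first → 3 extensions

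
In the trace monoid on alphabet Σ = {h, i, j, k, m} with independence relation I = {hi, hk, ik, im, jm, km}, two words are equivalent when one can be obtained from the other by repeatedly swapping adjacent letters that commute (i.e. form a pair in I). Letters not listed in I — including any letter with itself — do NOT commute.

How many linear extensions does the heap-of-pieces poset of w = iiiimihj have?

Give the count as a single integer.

21

#0=i has no predecessor
#1=i depends on [0:i]
#2=i depends on [1:i]
#3=i depends on [2:i]
#4=m has no predecessor
#5=i depends on [3:i]
#6=h depends on [4:m]
#7=j depends on [5:i, 6:h]
sources: [0:i, 4:m]
N(rest) = Σ N(rest − s) over sources s of rest; N(one piece) = 1:
  size 1 → [7]=1
  size 2 → [5,7]=1  [6,7]=1
  size 3 → [3,5,7]=1  [4,6,7]=1  [5,6,7]=2
  size 4 → [2,3,5,7]=1  [3,5,6,7]=3  [4,5,6,7]=3
  size 5 → [1,2,3,5,7]=1  [2,3,5,6,7]=4  [3,4,5,6,7]=6
  size 6 → [0,1,2,3,5,7]=1  [1,2,3,5,6,7]=5  [2,3,4,5,6,7]=10
  first=0(i) contributes 15
  first=4(m) contributes 6
|[w]| = 21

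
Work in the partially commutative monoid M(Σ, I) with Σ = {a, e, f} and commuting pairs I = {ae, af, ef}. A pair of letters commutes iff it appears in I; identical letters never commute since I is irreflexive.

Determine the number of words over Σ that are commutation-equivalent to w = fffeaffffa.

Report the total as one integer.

360

piece 0:f — minimal
piece 1:f rests on {0:f}
piece 2:f rests on {1:f}
piece 3:e — minimal
piece 4:a — minimal
piece 5:f rests on {2:f}
piece 6:f rests on {5:f}
piece 7:f rests on {6:f}
piece 8:f rests on {7:f}
piece 9:a rests on {4:a}
minimal pieces: {0:f, 3:e, 4:a}
ways to finish when only these pieces remain (= sum over removing one remaining piece with nothing left below it):
  1 left: {3}→1  {8}→1  {9}→1
  2 left: {3,8}→2  {3,9}→2  {4,9}→1  {7,8}→1  {8,9}→2
  3 left: {3,4,9}→3  {3,7,8}→3  {3,8,9}→6  {4,8,9}→3  {6,7,8}→1  {7,8,9}→3
  4 left: {3,4,8,9}→12  {3,6,7,8}→4  {3,7,8,9}→12  {4,7,8,9}→6  {5,6,7,8}→1  {6,7,8,9}→4
  5 left: {2,5,6,7,8}→1  {3,4,7,8,9}→30  {3,5,6,7,8}→5  {3,6,7,8,9}→20  {4,6,7,8,9}→10  {5,6,7,8,9}→5
  6 left: {1,2,5,6,7,8}→1  {2,3,5,6,7,8}→6  {2,5,6,7,8,9}→6  {3,4,6,7,8,9}→60  {3,5,6,7,8,9}→30  {4,5,6,7,8,9}→15
  7 left: {0,1,2,5,6,7,8}→1  {1,2,3,5,6,7,8}→7  {1,2,5,6,7,8,9}→7  {2,3,5,6,7,8,9}→42  {2,4,5,6,7,8,9}→21  {3,4,5,6,7,8,9}→105
  8 left: {0,1,2,3,5,6,7,8}→8  {0,1,2,5,6,7,8,9}→8  {1,2,3,5,6,7,8,9}→56  {1,2,4,5,6,7,8,9}→28  {2,3,4,5,6,7,8,9}→168
  placing 0:f first → 252 extensions
  placing 3:e first → 36 extensions
  placing 4:a first → 72 extensions
total linear extensions = 360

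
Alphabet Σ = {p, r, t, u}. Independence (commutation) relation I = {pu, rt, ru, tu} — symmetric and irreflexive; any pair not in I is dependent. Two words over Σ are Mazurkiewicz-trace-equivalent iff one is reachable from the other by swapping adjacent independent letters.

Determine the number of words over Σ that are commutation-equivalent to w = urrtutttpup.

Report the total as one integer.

piece 0:u — minimal
piece 1:r — minimal
piece 2:r rests on {1:r}
piece 3:t — minimal
piece 4:u rests on {0:u}
piece 5:t rests on {3:t}
piece 6:t rests on {5:t}
piece 7:t rests on {6:t}
piece 8:p rests on {2:r, 7:t}
piece 9:u rests on {4:u}
piece 10:p rests on {8:p}
minimal pieces: {0:u, 1:r, 3:t}
ways to finish when only these pieces remain (= sum over removing one remaining piece with nothing left below it):
  1 left: {9}→1  {10}→1
  2 left: {4,9}→1  {8,10}→1  {9,10}→2
  3 left: {0,4,9}→1  {2,8,10}→1  {4,9,10}→3  {7,8,10}→1  {8,9,10}→3
  4 left: {0,4,9,10}→4  {1,2,8,10}→1  {2,7,8,10}→2  {2,8,9,10}→4  {4,8,9,10}→6  {6,7,8,10}→1  {7,8,9,10}→4
  5 left: {0,4,8,9,10}→10  {1,2,7,8,10}→3  {1,2,8,9,10}→5  {2,4,8,9,10}→10  {2,6,7,8,10}→3  {2,7,8,9,10}→10  {4,7,8,9,10}→10  {5,6,7,8,10}→1  {6,7,8,9,10}→5
  6 left: {0,2,4,8,9,10}→20  {0,4,7,8,9,10}→20  {1,2,4,8,9,10}→15  {1,2,6,7,8,10}→6  {1,2,7,8,9,10}→18  {2,4,7,8,9,10}→30  {2,5,6,7,8,10}→4  {2,6,7,8,9,10}→18  {3,5,6,7,8,10}→1  {4,6,7,8,9,10}→15  {5,6,7,8,9,10}→6
  7 left: {0,1,2,4,8,9,10}→35  {0,2,4,7,8,9,10}→70  {0,4,6,7,8,9,10}→35  {1,2,4,7,8,9,10}→63  {1,2,5,6,7,8,10}→10  {1,2,6,7,8,9,10}→42  {2,3,5,6,7,8,10}→5  {2,4,6,7,8,9,10}→63  {2,5,6,7,8,9,10}→28  {3,5,6,7,8,9,10}→7  {4,5,6,7,8,9,10}→21
  8 left: {0,1,2,4,7,8,9,10}→168  {0,2,4,6,7,8,9,10}→168  {0,4,5,6,7,8,9,10}→56  {1,2,3,5,6,7,8,10}→15  {1,2,4,6,7,8,9,10}→168  {1,2,5,6,7,8,9,10}→80  {2,3,5,6,7,8,9,10}→40  {2,4,5,6,7,8,9,10}→112  {3,4,5,6,7,8,9,10}→28
  9 left: {0,1,2,4,6,7,8,9,10}→504  {0,2,4,5,6,7,8,9,10}→336  {0,3,4,5,6,7,8,9,10}→84  {1,2,3,5,6,7,8,9,10}→135  {1,2,4,5,6,7,8,9,10}→360  {2,3,4,5,6,7,8,9,10}→180
  placing 0:u first → 675 extensions
  placing 1:r first → 600 extensions
  placing 3:t first → 1200 extensions
total linear extensions = 2475

2475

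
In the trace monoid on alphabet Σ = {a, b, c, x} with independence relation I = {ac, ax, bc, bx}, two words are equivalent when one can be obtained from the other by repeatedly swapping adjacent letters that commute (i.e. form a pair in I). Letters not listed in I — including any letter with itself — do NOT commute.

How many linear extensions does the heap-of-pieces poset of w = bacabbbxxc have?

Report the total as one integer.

drop 0:b onto floor
drop 1:a onto {0:b}
drop 2:c onto floor
drop 3:a onto {1:a}
drop 4:b onto {3:a}
drop 5:b onto {4:b}
drop 6:b onto {5:b}
drop 7:x onto {2:c}
drop 8:x onto {7:x}
drop 9:c onto {8:x}
ground layer = {0:b, 2:c}
drop-orders for the pieces not yet dropped (sum over which currently-grounded one goes next):
  1 to go: {6} 1  {9} 1
  2 to go: {5,6} 1  {6,9} 2  {8,9} 1
  3 to go: {4,5,6} 1  {5,6,9} 3  {6,8,9} 3  {7,8,9} 1
  4 to go: {2,7,8,9} 1  {3,4,5,6} 1  {4,5,6,9} 4  {5,6,8,9} 6  {6,7,8,9} 4
  5 to go: {1,3,4,5,6} 1  {2,6,7,8,9} 5  {3,4,5,6,9} 5  {4,5,6,8,9} 10  {5,6,7,8,9} 10
  6 to go: {0,1,3,4,5,6} 1  {1,3,4,5,6,9} 6  {2,5,6,7,8,9} 15  {3,4,5,6,8,9} 15  {4,5,6,7,8,9} 20
  7 to go: {0,1,3,4,5,6,9} 7  {1,3,4,5,6,8,9} 21  {2,4,5,6,7,8,9} 35  {3,4,5,6,7,8,9} 35
  8 to go: {0,1,3,4,5,6,8,9} 28  {1,3,4,5,6,7,8,9} 56  {2,3,4,5,6,7,8,9} 70
  if 0:b drops first: 126 orders
  if 2:c drops first: 84 orders
heap linearizations: 210

210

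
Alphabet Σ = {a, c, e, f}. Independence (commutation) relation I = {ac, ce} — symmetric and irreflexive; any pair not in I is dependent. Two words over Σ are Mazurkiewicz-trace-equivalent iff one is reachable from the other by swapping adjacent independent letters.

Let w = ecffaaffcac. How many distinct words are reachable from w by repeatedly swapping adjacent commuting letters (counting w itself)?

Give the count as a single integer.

6

0(e) covers ∅
1(c) covers ∅
2(f) covers 0:e, 1:c
3(f) covers 2:f
4(a) covers 3:f
5(a) covers 4:a
6(f) covers 5:a
7(f) covers 6:f
8(c) covers 7:f
9(a) covers 7:f
10(c) covers 8:c
floor of heap: 0:e, 1:c
completions by unplaced set U, small U first (add the entries for U minus each lowest piece of U):
  |U|=1: {9}:1  {10}:1
  |U|=2: {8,10}:1  {9,10}:2
  |U|=3: {8,9,10}:3
  |U|=4: {7,8,9,10}:3
  |U|=5: {6,7,8,9,10}:3
  |U|=6: {5,6,7,8,9,10}:3
  |U|=7: {4,5,6,7,8,9,10}:3
  |U|=8: {3,4,5,6,7,8,9,10}:3
  |U|=9: {2,3,4,5,6,7,8,9,10}:3
  start at 0(e): 3
  start at 1(c): 3
sum over floor = 6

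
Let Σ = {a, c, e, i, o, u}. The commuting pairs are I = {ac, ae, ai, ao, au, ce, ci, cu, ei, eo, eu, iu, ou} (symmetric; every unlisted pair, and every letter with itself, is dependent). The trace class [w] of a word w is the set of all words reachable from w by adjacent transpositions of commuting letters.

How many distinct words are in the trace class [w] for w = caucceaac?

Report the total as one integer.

2520

piece 0:c — minimal
piece 1:a — minimal
piece 2:u — minimal
piece 3:c rests on {0:c}
piece 4:c rests on {3:c}
piece 5:e — minimal
piece 6:a rests on {1:a}
piece 7:a rests on {6:a}
piece 8:c rests on {4:c}
minimal pieces: {0:c, 1:a, 2:u, 5:e}
ways to finish when only these pieces remain (= sum over removing one remaining piece with nothing left below it):
  1 left: {2}→1  {5}→1  {7}→1  {8}→1
  2 left: {2,5}→2  {2,7}→2  {2,8}→2  {4,8}→1  {5,7}→2  {5,8}→2  {6,7}→1  {7,8}→2
  3 left: {1,6,7}→1  {2,4,8}→3  {2,5,7}→6  {2,5,8}→6  {2,6,7}→3  {2,7,8}→6  {3,4,8}→1  {4,5,8}→3  {4,7,8}→3  {5,6,7}→3  {5,7,8}→6  {6,7,8}→3
  4 left: {0,3,4,8}→1  {1,2,6,7}→4  {1,5,6,7}→4  {1,6,7,8}→4  {2,3,4,8}→4  {2,4,5,8}→12  {2,4,7,8}→12  {2,5,6,7}→12  {2,5,7,8}→24  {2,6,7,8}→12  {3,4,5,8}→4  {3,4,7,8}→4  {4,5,7,8}→12  {4,6,7,8}→6  {5,6,7,8}→12
  5 left: {0,2,3,4,8}→5  {0,3,4,5,8}→5  {0,3,4,7,8}→5  {1,2,5,6,7}→20  {1,2,6,7,8}→20  {1,4,6,7,8}→10  {1,5,6,7,8}→20  {2,3,4,5,8}→20  {2,3,4,7,8}→20  {2,4,5,7,8}→60  {2,4,6,7,8}→30  {2,5,6,7,8}→60  {3,4,5,7,8}→20  {3,4,6,7,8}→10  {4,5,6,7,8}→30
  6 left: {0,2,3,4,5,8}→30  {0,2,3,4,7,8}→30  {0,3,4,5,7,8}→30  {0,3,4,6,7,8}→15  {1,2,4,6,7,8}→60  {1,2,5,6,7,8}→120  {1,3,4,6,7,8}→20  {1,4,5,6,7,8}→60  {2,3,4,5,7,8}→120  {2,3,4,6,7,8}→60  {2,4,5,6,7,8}→180  {3,4,5,6,7,8}→60
  7 left: {0,1,3,4,6,7,8}→35  {0,2,3,4,5,7,8}→210  {0,2,3,4,6,7,8}→105  {0,3,4,5,6,7,8}→105  {1,2,3,4,6,7,8}→140  {1,2,4,5,6,7,8}→420  {1,3,4,5,6,7,8}→140  {2,3,4,5,6,7,8}→420
  placing 0:c first → 1120 extensions
  placing 1:a first → 840 extensions
  placing 2:u first → 280 extensions
  placing 5:e first → 280 extensions
total linear extensions = 2520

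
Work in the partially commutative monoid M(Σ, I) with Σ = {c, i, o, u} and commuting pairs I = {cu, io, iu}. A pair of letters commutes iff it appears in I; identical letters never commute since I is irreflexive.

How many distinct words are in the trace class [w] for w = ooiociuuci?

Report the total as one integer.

0(o) covers ∅
1(o) covers 0:o
2(i) covers ∅
3(o) covers 1:o
4(c) covers 2:i, 3:o
5(i) covers 4:c
6(u) covers 3:o
7(u) covers 6:u
8(c) covers 5:i
9(i) covers 8:c
floor of heap: 0:o, 2:i
completions by unplaced set U, small U first (add the entries for U minus each lowest piece of U):
  |U|=1: {7}:1  {9}:1
  |U|=2: {6,7}:1  {7,9}:2  {8,9}:1
  |U|=3: {5,8,9}:1  {6,7,9}:3  {7,8,9}:3
  |U|=4: {4,5,8,9}:1  {5,7,8,9}:4  {6,7,8,9}:6
  |U|=5: {2,4,5,8,9}:1  {4,5,7,8,9}:5  {5,6,7,8,9}:10
  |U|=6: {2,4,5,7,8,9}:6  {4,5,6,7,8,9}:15
  |U|=7: {2,4,5,6,7,8,9}:21  {3,4,5,6,7,8,9}:15
  |U|=8: {1,3,4,5,6,7,8,9}:15  {2,3,4,5,6,7,8,9}:36
  start at 0(o): 51
  start at 2(i): 15
sum over floor = 66

66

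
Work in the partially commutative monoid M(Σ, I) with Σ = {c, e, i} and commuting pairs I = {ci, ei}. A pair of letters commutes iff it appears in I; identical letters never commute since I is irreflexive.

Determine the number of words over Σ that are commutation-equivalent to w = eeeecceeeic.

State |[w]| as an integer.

11

#0=e has no predecessor
#1=e depends on [0:e]
#2=e depends on [1:e]
#3=e depends on [2:e]
#4=c depends on [3:e]
#5=c depends on [4:c]
#6=e depends on [5:c]
#7=e depends on [6:e]
#8=e depends on [7:e]
#9=i has no predecessor
#10=c depends on [8:e]
sources: [0:e, 9:i]
N(rest) = Σ N(rest − s) over sources s of rest; N(one piece) = 1:
  size 1 → [9]=1  [10]=1
  size 2 → [8,10]=1  [9,10]=2
  size 3 → [7,8,10]=1  [8,9,10]=3
  size 4 → [6,7,8,10]=1  [7,8,9,10]=4
  size 5 → [5,6,7,8,10]=1  [6,7,8,9,10]=5
  size 6 → [4,5,6,7,8,10]=1  [5,6,7,8,9,10]=6
  size 7 → [3,4,5,6,7,8,10]=1  [4,5,6,7,8,9,10]=7
  size 8 → [2,3,4,5,6,7,8,10]=1  [3,4,5,6,7,8,9,10]=8
  size 9 → [1,2,3,4,5,6,7,8,10]=1  [2,3,4,5,6,7,8,9,10]=9
  first=0(e) contributes 10
  first=9(i) contributes 1
|[w]| = 11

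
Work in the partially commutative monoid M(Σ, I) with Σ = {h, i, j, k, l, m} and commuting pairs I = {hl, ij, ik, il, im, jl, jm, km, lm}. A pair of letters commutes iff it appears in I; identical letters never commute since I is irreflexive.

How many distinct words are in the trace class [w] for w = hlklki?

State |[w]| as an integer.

9

#0=h has no predecessor
#1=l has no predecessor
#2=k depends on [0:h, 1:l]
#3=l depends on [2:k]
#4=k depends on [3:l]
#5=i depends on [0:h]
sources: [0:h, 1:l]
N(rest) = Σ N(rest − s) over sources s of rest; N(one piece) = 1:
  size 1 → [4]=1  [5]=1
  size 2 → [3,4]=1  [4,5]=2
  size 3 → [2,3,4]=1  [3,4,5]=3
  size 4 → [1,2,3,4]=1  [2,3,4,5]=4
  first=0(h) contributes 5
  first=1(l) contributes 4
|[w]| = 9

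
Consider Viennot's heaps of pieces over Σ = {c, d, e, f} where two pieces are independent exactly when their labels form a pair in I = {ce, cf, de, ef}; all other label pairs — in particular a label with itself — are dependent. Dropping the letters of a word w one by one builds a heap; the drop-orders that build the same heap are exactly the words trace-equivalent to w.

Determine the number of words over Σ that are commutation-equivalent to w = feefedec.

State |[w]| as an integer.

70

piece 0:f — minimal
piece 1:e — minimal
piece 2:e rests on {1:e}
piece 3:f rests on {0:f}
piece 4:e rests on {2:e}
piece 5:d rests on {3:f}
piece 6:e rests on {4:e}
piece 7:c rests on {5:d}
minimal pieces: {0:f, 1:e}
ways to finish when only these pieces remain (= sum over removing one remaining piece with nothing left below it):
  1 left: {6}→1  {7}→1
  2 left: {4,6}→1  {5,7}→1  {6,7}→2
  3 left: {2,4,6}→1  {3,5,7}→1  {4,6,7}→3  {5,6,7}→3
  4 left: {0,3,5,7}→1  {1,2,4,6}→1  {2,4,6,7}→4  {3,5,6,7}→4  {4,5,6,7}→6
  5 left: {0,3,5,6,7}→5  {1,2,4,6,7}→5  {2,4,5,6,7}→10  {3,4,5,6,7}→10
  6 left: {0,3,4,5,6,7}→15  {1,2,4,5,6,7}→15  {2,3,4,5,6,7}→20
  placing 0:f first → 35 extensions
  placing 1:e first → 35 extensions
total linear extensions = 70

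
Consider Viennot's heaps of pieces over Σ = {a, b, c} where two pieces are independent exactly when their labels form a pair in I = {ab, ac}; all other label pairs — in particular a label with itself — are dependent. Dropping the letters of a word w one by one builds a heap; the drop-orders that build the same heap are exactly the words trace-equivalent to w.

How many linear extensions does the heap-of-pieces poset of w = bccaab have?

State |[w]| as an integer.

15

0(b) covers ∅
1(c) covers 0:b
2(c) covers 1:c
3(a) covers ∅
4(a) covers 3:a
5(b) covers 2:c
floor of heap: 0:b, 3:a
completions by unplaced set U, small U first (add the entries for U minus each lowest piece of U):
  |U|=1: {4}:1  {5}:1
  |U|=2: {2,5}:1  {3,4}:1  {4,5}:2
  |U|=3: {1,2,5}:1  {2,4,5}:3  {3,4,5}:3
  |U|=4: {0,1,2,5}:1  {1,2,4,5}:4  {2,3,4,5}:6
  start at 0(b): 10
  start at 3(a): 5
sum over floor = 15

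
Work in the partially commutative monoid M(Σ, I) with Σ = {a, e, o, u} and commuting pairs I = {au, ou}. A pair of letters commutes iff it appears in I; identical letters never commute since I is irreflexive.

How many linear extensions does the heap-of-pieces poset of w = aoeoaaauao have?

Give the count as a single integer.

#0=a has no predecessor
#1=o depends on [0:a]
#2=e depends on [1:o]
#3=o depends on [2:e]
#4=a depends on [3:o]
#5=a depends on [4:a]
#6=a depends on [5:a]
#7=u depends on [2:e]
#8=a depends on [6:a]
#9=o depends on [8:a]
sources: [0:a]
N(rest) = Σ N(rest − s) over sources s of rest; N(one piece) = 1:
  size 1 → [7]=1  [9]=1
  size 2 → [7,9]=2  [8,9]=1
  size 3 → [6,8,9]=1  [7,8,9]=3
  size 4 → [5,6,8,9]=1  [6,7,8,9]=4
  size 5 → [4,5,6,8,9]=1  [5,6,7,8,9]=5
  size 6 → [3,4,5,6,8,9]=1  [4,5,6,7,8,9]=6
  size 7 → [3,4,5,6,7,8,9]=7
  size 8 → [2,3,4,5,6,7,8,9]=7
  first=0(a) contributes 7

7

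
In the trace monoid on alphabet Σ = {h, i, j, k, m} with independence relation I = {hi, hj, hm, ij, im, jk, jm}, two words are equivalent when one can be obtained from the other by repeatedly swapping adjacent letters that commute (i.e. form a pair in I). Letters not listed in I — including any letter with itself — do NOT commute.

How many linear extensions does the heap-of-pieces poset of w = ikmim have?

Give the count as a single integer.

#0=i has no predecessor
#1=k depends on [0:i]
#2=m depends on [1:k]
#3=i depends on [1:k]
#4=m depends on [2:m]
sources: [0:i]
N(rest) = Σ N(rest − s) over sources s of rest; N(one piece) = 1:
  size 1 → [3]=1  [4]=1
  size 2 → [2,4]=1  [3,4]=2
  size 3 → [2,3,4]=3
  first=0(i) contributes 3

3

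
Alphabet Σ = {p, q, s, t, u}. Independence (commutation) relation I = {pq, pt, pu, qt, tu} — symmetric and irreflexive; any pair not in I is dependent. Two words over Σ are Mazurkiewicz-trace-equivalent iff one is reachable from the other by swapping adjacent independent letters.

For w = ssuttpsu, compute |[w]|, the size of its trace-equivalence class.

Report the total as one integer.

drop 0:s onto floor
drop 1:s onto {0:s}
drop 2:u onto {1:s}
drop 3:t onto {1:s}
drop 4:t onto {3:t}
drop 5:p onto {1:s}
drop 6:s onto {2:u, 4:t, 5:p}
drop 7:u onto {6:s}
ground layer = {0:s}
drop-orders for the pieces not yet dropped (sum over which currently-grounded one goes next):
  1 to go: {7} 1
  2 to go: {6,7} 1
  3 to go: {2,6,7} 1  {4,6,7} 1  {5,6,7} 1
  4 to go: {2,4,6,7} 2  {2,5,6,7} 2  {3,4,6,7} 1  {4,5,6,7} 2
  5 to go: {2,3,4,6,7} 3  {2,4,5,6,7} 6  {3,4,5,6,7} 3
  6 to go: {2,3,4,5,6,7} 12
  if 0:s drops first: 12 orders

12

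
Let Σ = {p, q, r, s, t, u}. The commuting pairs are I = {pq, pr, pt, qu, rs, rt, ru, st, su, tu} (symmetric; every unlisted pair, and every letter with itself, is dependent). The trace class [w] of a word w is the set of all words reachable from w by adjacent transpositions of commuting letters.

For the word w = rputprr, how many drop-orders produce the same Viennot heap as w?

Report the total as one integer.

140

drop 0:r onto floor
drop 1:p onto floor
drop 2:u onto {1:p}
drop 3:t onto floor
drop 4:p onto {2:u}
drop 5:r onto {0:r}
drop 6:r onto {5:r}
ground layer = {0:r, 1:p, 3:t}
drop-orders for the pieces not yet dropped (sum over which currently-grounded one goes next):
  1 to go: {3} 1  {4} 1  {6} 1
  2 to go: {2,4} 1  {3,4} 2  {3,6} 2  {4,6} 2  {5,6} 1
  3 to go: {0,5,6} 1  {1,2,4} 1  {2,3,4} 3  {2,4,6} 3  {3,4,6} 6  {3,5,6} 3  {4,5,6} 3
  4 to go: {0,3,5,6} 4  {0,4,5,6} 4  {1,2,3,4} 4  {1,2,4,6} 4  {2,3,4,6} 12  {2,4,5,6} 6  {3,4,5,6} 12
  5 to go: {0,2,4,5,6} 10  {0,3,4,5,6} 20  {1,2,3,4,6} 20  {1,2,4,5,6} 10  {2,3,4,5,6} 30
  if 0:r drops first: 60 orders
  if 1:p drops first: 60 orders
  if 3:t drops first: 20 orders
heap linearizations: 140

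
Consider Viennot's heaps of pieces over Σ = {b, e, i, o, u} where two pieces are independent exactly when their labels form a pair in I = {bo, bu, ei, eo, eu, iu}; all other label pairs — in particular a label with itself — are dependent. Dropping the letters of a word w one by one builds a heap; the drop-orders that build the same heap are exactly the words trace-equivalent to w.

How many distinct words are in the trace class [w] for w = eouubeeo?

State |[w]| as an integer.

#0=e has no predecessor
#1=o has no predecessor
#2=u depends on [1:o]
#3=u depends on [2:u]
#4=b depends on [0:e]
#5=e depends on [4:b]
#6=e depends on [5:e]
#7=o depends on [3:u]
sources: [0:e, 1:o]
N(rest) = Σ N(rest − s) over sources s of rest; N(one piece) = 1:
  size 1 → [6]=1  [7]=1
  size 2 → [3,7]=1  [5,6]=1  [6,7]=2
  size 3 → [2,3,7]=1  [3,6,7]=3  [4,5,6]=1  [5,6,7]=3
  size 4 → [0,4,5,6]=1  [1,2,3,7]=1  [2,3,6,7]=4  [3,5,6,7]=6  [4,5,6,7]=4
  size 5 → [0,4,5,6,7]=5  [1,2,3,6,7]=5  [2,3,5,6,7]=10  [3,4,5,6,7]=10
  size 6 → [0,3,4,5,6,7]=15  [1,2,3,5,6,7]=15  [2,3,4,5,6,7]=20
  first=0(e) contributes 35
  first=1(o) contributes 35
|[w]| = 70

70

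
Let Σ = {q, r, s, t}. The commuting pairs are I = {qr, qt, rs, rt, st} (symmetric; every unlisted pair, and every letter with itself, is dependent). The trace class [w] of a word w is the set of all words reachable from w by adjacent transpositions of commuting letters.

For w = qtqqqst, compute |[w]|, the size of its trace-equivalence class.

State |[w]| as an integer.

#0=q has no predecessor
#1=t has no predecessor
#2=q depends on [0:q]
#3=q depends on [2:q]
#4=q depends on [3:q]
#5=s depends on [4:q]
#6=t depends on [1:t]
sources: [0:q, 1:t]
N(rest) = Σ N(rest − s) over sources s of rest; N(one piece) = 1:
  size 1 → [5]=1  [6]=1
  size 2 → [1,6]=1  [4,5]=1  [5,6]=2
  size 3 → [1,5,6]=3  [3,4,5]=1  [4,5,6]=3
  size 4 → [1,4,5,6]=6  [2,3,4,5]=1  [3,4,5,6]=4
  size 5 → [0,2,3,4,5]=1  [1,3,4,5,6]=10  [2,3,4,5,6]=5
  first=0(q) contributes 15
  first=1(t) contributes 6
|[w]| = 21

21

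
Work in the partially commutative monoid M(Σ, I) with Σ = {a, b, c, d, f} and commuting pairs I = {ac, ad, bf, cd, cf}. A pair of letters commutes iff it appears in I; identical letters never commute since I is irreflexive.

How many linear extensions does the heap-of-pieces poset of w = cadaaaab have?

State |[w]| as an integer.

0(c) covers ∅
1(a) covers ∅
2(d) covers ∅
3(a) covers 1:a
4(a) covers 3:a
5(a) covers 4:a
6(a) covers 5:a
7(b) covers 0:c, 2:d, 6:a
floor of heap: 0:c, 1:a, 2:d
completions by unplaced set U, small U first (add the entries for U minus each lowest piece of U):
  |U|=1: {7}:1
  |U|=2: {0,7}:1  {2,7}:1  {6,7}:1
  |U|=3: {0,2,7}:2  {0,6,7}:2  {2,6,7}:2  {5,6,7}:1
  |U|=4: {0,2,6,7}:6  {0,5,6,7}:3  {2,5,6,7}:3  {4,5,6,7}:1
  |U|=5: {0,2,5,6,7}:12  {0,4,5,6,7}:4  {2,4,5,6,7}:4  {3,4,5,6,7}:1
  |U|=6: {0,2,4,5,6,7}:20  {0,3,4,5,6,7}:5  {1,3,4,5,6,7}:1  {2,3,4,5,6,7}:5
  start at 0(c): 6
  start at 1(a): 30
  start at 2(d): 6
sum over floor = 42

42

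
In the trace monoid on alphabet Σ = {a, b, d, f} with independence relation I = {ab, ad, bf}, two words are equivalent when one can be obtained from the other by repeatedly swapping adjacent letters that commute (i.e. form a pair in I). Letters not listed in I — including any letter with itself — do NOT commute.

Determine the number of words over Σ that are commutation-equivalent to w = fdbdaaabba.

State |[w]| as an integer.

piece 0:f — minimal
piece 1:d rests on {0:f}
piece 2:b rests on {1:d}
piece 3:d rests on {2:b}
piece 4:a rests on {0:f}
piece 5:a rests on {4:a}
piece 6:a rests on {5:a}
piece 7:b rests on {3:d}
piece 8:b rests on {7:b}
piece 9:a rests on {6:a}
minimal pieces: {0:f}
ways to finish when only these pieces remain (= sum over removing one remaining piece with nothing left below it):
  1 left: {8}→1  {9}→1
  2 left: {6,9}→1  {7,8}→1  {8,9}→2
  3 left: {3,7,8}→1  {5,6,9}→1  {6,8,9}→3  {7,8,9}→3
  4 left: {2,3,7,8}→1  {3,7,8,9}→4  {4,5,6,9}→1  {5,6,8,9}→4  {6,7,8,9}→6
  5 left: {1,2,3,7,8}→1  {2,3,7,8,9}→5  {3,6,7,8,9}→10  {4,5,6,8,9}→5  {5,6,7,8,9}→10
  6 left: {1,2,3,7,8,9}→6  {2,3,6,7,8,9}→15  {3,5,6,7,8,9}→20  {4,5,6,7,8,9}→15
  7 left: {1,2,3,6,7,8,9}→21  {2,3,5,6,7,8,9}→35  {3,4,5,6,7,8,9}→35
  8 left: {1,2,3,5,6,7,8,9}→56  {2,3,4,5,6,7,8,9}→70
  placing 0:f first → 126 extensions

126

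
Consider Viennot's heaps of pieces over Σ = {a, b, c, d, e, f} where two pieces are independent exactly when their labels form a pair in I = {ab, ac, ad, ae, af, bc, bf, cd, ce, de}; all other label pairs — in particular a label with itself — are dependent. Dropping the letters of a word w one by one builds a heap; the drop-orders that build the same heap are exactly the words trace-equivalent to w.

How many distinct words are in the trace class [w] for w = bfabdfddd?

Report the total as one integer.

#0=b has no predecessor
#1=f has no predecessor
#2=a has no predecessor
#3=b depends on [0:b]
#4=d depends on [1:f, 3:b]
#5=f depends on [4:d]
#6=d depends on [5:f]
#7=d depends on [6:d]
#8=d depends on [7:d]
sources: [0:b, 1:f, 2:a]
N(rest) = Σ N(rest − s) over sources s of rest; N(one piece) = 1:
  size 1 → [2]=1  [8]=1
  size 2 → [2,8]=2  [7,8]=1
  size 3 → [2,7,8]=3  [6,7,8]=1
  size 4 → [2,6,7,8]=4  [5,6,7,8]=1
  size 5 → [2,5,6,7,8]=5  [4,5,6,7,8]=1
  size 6 → [1,4,5,6,7,8]=1  [2,4,5,6,7,8]=6  [3,4,5,6,7,8]=1
  size 7 → [0,3,4,5,6,7,8]=1  [1,2,4,5,6,7,8]=7  [1,3,4,5,6,7,8]=2  [2,3,4,5,6,7,8]=7
  first=0(b) contributes 16
  first=1(f) contributes 8
  first=2(a) contributes 3
|[w]| = 27

27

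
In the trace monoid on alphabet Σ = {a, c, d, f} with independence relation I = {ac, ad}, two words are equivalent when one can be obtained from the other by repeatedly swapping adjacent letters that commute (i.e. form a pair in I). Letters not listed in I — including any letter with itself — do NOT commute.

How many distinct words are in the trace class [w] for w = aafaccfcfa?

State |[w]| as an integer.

3

#0=a has no predecessor
#1=a depends on [0:a]
#2=f depends on [1:a]
#3=a depends on [2:f]
#4=c depends on [2:f]
#5=c depends on [4:c]
#6=f depends on [3:a, 5:c]
#7=c depends on [6:f]
#8=f depends on [7:c]
#9=a depends on [8:f]
sources: [0:a]
N(rest) = Σ N(rest − s) over sources s of rest; N(one piece) = 1:
  size 1 → [9]=1
  size 2 → [8,9]=1
  size 3 → [7,8,9]=1
  size 4 → [6,7,8,9]=1
  size 5 → [3,6,7,8,9]=1  [5,6,7,8,9]=1
  size 6 → [3,5,6,7,8,9]=2  [4,5,6,7,8,9]=1
  size 7 → [3,4,5,6,7,8,9]=3
  size 8 → [2,3,4,5,6,7,8,9]=3
  first=0(a) contributes 3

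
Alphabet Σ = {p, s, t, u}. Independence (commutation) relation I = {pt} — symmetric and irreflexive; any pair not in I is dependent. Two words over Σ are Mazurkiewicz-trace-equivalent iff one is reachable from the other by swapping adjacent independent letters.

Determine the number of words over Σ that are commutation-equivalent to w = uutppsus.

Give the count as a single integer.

3

0(u) covers ∅
1(u) covers 0:u
2(t) covers 1:u
3(p) covers 1:u
4(p) covers 3:p
5(s) covers 2:t, 4:p
6(u) covers 5:s
7(s) covers 6:u
floor of heap: 0:u
completions by unplaced set U, small U first (add the entries for U minus each lowest piece of U):
  |U|=1: {7}:1
  |U|=2: {6,7}:1
  |U|=3: {5,6,7}:1
  |U|=4: {2,5,6,7}:1  {4,5,6,7}:1
  |U|=5: {2,4,5,6,7}:2  {3,4,5,6,7}:1
  |U|=6: {2,3,4,5,6,7}:3
  start at 0(u): 3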